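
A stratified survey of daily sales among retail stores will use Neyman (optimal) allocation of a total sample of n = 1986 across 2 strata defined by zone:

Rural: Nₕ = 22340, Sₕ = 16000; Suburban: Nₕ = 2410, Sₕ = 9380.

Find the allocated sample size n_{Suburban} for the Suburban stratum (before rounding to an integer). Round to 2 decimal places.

Neyman allocation: nₕ = n·NₕSₕ / Σⱼ NⱼSⱼ.
Σ NⱼSⱼ = 22340·16000 + 2410·9380 = 3.800458 × 10^8.
n_{Suburban} = 1986·2410·9380 / (3.800458 × 10^8) = 118.13.

118.13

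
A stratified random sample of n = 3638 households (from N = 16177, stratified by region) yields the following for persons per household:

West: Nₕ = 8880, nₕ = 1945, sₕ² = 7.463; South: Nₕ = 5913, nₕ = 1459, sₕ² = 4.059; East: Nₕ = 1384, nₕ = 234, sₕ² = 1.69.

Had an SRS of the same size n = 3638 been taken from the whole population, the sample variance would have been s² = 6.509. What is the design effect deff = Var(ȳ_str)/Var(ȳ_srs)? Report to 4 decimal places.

0.8847

Var(ȳ_str) = Σ Wₕ²(1−fₕ)sₕ²/nₕ with Wₕ = Nₕ/16177:
  West: (8880/16177)²·(1−1945/8880)·7.463/1945 = 9.0293668 × 10^-4
  South: (5913/16177)²·(1−1459/5913)·4.059/1459 = 2.7997927 × 10^-4
  East: (1384/16177)²·(1−234/1384)·1.69/234 = 4.39247 × 10^-5
  → Var(ȳ_str) = 0.0012268407.
Var(ȳ_srs) = (1 − 3638/16177)·6.509/3638 = 0.0013868085.
deff = 0.0012268407 / 0.0013868085 = 0.8847.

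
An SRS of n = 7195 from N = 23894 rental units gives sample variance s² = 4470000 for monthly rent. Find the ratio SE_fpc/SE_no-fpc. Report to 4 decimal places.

0.8360

f = n/N = 7195/23894 = 0.30112162.
SE_no-fpc = √(s²/n) = 24.925183; SE_fpc = √((1−f)s²/n) = 20.837191.
Ratio = √(1−f) = 0.83598946.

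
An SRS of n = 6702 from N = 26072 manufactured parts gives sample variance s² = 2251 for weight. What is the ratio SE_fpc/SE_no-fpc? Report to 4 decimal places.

0.8619

f = n/N = 6702/26072 = 0.25705738.
SE_no-fpc = √(s²/n) = 0.57954283; SE_fpc = √((1−f)s²/n) = 0.49953184.
Ratio = √(1−f) = 0.86194119.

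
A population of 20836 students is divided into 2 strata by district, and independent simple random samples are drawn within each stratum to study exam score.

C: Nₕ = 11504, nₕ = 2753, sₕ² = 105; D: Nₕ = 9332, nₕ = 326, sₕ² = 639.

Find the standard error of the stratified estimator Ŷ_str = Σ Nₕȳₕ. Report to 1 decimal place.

12983.7

Var(Ŷ_str) = Σₕ Nₕ²(1 − fₕ)sₕ²/nₕ.
C: 11504²·(1 − 2753/11504)·105/2753 = 3.8396324 × 10^6.
D: 9332²·(1 − 326/9332)·639/326 = 1.6473654 × 10^8.
Sum = 1.6857617 × 10^8.
SE = √(1.6857617 × 10^8) = 12983.7.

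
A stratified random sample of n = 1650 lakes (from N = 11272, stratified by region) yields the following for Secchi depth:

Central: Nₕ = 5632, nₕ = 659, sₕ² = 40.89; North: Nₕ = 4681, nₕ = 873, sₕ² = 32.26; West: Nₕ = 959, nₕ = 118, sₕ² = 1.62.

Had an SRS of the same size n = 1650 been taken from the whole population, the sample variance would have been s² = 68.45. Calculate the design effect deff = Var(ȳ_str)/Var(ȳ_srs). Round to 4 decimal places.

0.5351

Var(ȳ_str) = Σ Wₕ²(1−fₕ)sₕ²/nₕ with Wₕ = Nₕ/11272:
  Central: (5632/11272)²·(1−659/5632)·40.89/659 = 0.01367763
  North: (4681/11272)²·(1−873/4681)·32.26/873 = 0.0051842238
  West: (959/11272)²·(1−118/959)·1.62/118 = 8.7145637 × 10^-5
  → Var(ȳ_str) = 0.018948999.
Var(ȳ_srs) = (1 − 1650/11272)·68.45/1650 = 0.035412279.
deff = 0.018948999 / 0.035412279 = 0.5351.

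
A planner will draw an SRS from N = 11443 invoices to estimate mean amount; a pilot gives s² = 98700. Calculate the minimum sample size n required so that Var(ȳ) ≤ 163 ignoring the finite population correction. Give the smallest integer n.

606

Without fpc, n₀ = s²/D = 98700/163 = 605.5215.
Rounding up, n = 606.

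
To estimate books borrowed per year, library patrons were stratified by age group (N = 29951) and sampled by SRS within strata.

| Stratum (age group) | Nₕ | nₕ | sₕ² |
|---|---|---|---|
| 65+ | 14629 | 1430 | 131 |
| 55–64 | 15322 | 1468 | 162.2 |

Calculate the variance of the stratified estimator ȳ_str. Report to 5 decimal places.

Var(ȳ_str) = Σₕ Wₕ²(1 − fₕ)sₕ²/nₕ with Wₕ = Nₕ/N, N = 29951.
65+: Wₕ = 0.48843110; term = 0.48843110²·(1 − 0.09775104)·131/1430 = 0.019718246.
55–64: Wₕ = 0.51156890; term = 0.51156890²·(1 − 0.09580995)·162.2/1468 = 0.026145249.
Sum = 0.045863495.

0.04586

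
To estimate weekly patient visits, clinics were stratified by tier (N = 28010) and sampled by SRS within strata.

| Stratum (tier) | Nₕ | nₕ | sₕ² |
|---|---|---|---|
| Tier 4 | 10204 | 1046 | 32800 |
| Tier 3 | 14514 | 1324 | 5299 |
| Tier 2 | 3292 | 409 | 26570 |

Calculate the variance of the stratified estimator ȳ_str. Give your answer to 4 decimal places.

5.4974

Var(ȳ_str) = Σₕ Wₕ²(1 − fₕ)sₕ²/nₕ with Wₕ = Nₕ/N, N = 28010.
Tier 4: Wₕ = 0.36429846; term = 0.36429846²·(1 − 0.10250882)·32800/1046 = 3.7349693.
Tier 3: Wₕ = 0.51817208; term = 0.51817208²·(1 − 0.09122227)·5299/1324 = 0.97658856.
Tier 2: Wₕ = 0.11752945; term = 0.11752945²·(1 − 0.12424058)·26570/409 = 0.78586238.
Sum = 5.4974202.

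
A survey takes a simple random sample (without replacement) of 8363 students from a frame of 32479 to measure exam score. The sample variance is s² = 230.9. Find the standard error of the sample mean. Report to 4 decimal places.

Under SRS without replacement, Var(ȳ) = (1 − f)·s²/n with f = n/N = 8363/32479 = 0.25748945.
Var(ȳ) = (1 − 0.25748945)·230.9/8363 = 0.74251055·0.027609709 = 0.0205005.
SE(ȳ) = √(0.0205005) = 0.1432.

0.1432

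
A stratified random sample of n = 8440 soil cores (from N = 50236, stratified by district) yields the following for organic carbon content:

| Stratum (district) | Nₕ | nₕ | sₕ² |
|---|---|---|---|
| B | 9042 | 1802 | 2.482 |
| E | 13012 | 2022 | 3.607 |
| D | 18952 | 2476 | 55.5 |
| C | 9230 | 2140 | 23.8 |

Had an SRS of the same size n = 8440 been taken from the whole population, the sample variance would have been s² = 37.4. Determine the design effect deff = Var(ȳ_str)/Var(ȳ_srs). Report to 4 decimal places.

Var(ȳ_str) = Σ Wₕ²(1−fₕ)sₕ²/nₕ with Wₕ = Nₕ/50236:
  B: (9042/50236)²·(1−1802/9042)·2.482/1802 = 3.5728926 × 10^-5
  E: (13012/50236)²·(1−2022/13012)·3.607/2022 = 1.0108265 × 10^-4
  D: (18952/50236)²·(1−2476/18952)·55.5/2476 = 0.0027734419
  C: (9230/50236)²·(1−2140/9230)·23.8/2140 = 2.8839054 × 10^-4
  → Var(ȳ_str) = 0.003198644.
Var(ȳ_srs) = (1 − 8440/50236)·37.4/8440 = 0.0036867936.
deff = 0.003198644 / 0.0036867936 = 0.8676.

0.8676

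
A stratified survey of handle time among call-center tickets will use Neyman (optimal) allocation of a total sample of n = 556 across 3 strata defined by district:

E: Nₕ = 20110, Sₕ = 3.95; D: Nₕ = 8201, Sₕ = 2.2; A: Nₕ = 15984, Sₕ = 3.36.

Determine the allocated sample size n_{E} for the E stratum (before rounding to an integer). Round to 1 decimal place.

292.1

Neyman allocation: nₕ = n·NₕSₕ / Σⱼ NⱼSⱼ.
Σ NⱼSⱼ = 20110·3.95 + 8201·2.2 + 15984·3.36 = 151182.94.
n_{E} = 556·20110·3.95 / 151182.94 = 292.1.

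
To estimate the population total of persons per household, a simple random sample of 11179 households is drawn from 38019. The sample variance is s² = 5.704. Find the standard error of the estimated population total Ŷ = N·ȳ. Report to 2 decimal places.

721.57

Var(Ŷ) = N²·Var(ȳ) = N²·(1 − n/N)·s²/n.
f = 11179/38019 = 0.29403719; Var(ȳ) = 0.70596281·5.704/11179 = 3.6021217 × 10^-4.
Var(Ŷ) = 38019² · (3.6021217 × 10^-4) = 520666.65.
SE(Ŷ) = √(520666.65) = 721.57.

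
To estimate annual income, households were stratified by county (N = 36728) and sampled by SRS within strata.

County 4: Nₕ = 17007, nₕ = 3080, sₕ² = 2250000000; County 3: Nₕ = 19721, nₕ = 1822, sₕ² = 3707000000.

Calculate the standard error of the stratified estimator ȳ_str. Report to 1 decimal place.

Var(ȳ_str) = Σₕ Wₕ²(1 − fₕ)sₕ²/nₕ with Wₕ = Nₕ/N, N = 36728.
County 4: Wₕ = 0.46305271; term = 0.46305271²·(1 − 0.18110190)·2250000000/3080 = 128269.24.
County 3: Wₕ = 0.53694729; term = 0.53694729²·(1 − 0.09238882)·3707000000/1822 = 532399.15.
Sum = 660668.39.
SE = √(660668.39) = 812.8.

812.8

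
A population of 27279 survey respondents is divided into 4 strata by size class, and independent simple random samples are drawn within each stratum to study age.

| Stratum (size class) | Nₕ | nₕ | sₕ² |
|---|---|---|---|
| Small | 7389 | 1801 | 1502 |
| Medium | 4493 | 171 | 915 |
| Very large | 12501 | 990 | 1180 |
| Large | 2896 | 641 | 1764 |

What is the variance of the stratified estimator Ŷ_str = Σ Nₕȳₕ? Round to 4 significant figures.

3.278 × 10^8

Var(Ŷ_str) = Σₕ Nₕ²(1 − fₕ)sₕ²/nₕ.
Small: 7389²·(1 − 1801/7389)·1502/1801 = 3.4434857 × 10^7.
Medium: 4493²·(1 − 171/4493)·915/171 = 1.0390733 × 10^8.
Very large: 12501²·(1 − 990/12501)·1180/990 = 1.7151599 × 10^8.
Large: 2896²·(1 − 641/2896)·1764/641 = 1.7971555 × 10^7.
Sum = 3.2782973 × 10^8.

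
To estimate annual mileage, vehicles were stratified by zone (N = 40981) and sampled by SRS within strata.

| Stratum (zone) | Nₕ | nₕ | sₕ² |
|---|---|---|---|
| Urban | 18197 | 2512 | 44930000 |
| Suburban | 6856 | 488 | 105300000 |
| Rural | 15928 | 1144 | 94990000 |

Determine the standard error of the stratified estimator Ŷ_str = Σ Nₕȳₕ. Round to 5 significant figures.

5.8377 × 10^6

Var(Ŷ_str) = Σₕ Nₕ²(1 − fₕ)sₕ²/nₕ.
Urban: 18197²·(1 − 2512/18197)·44930000/2512 = 5.1050629 × 10^12.
Suburban: 6856²·(1 − 488/6856)·105300000/488 = 9.4206835 × 10^12.
Rural: 15928²·(1 − 1144/15928)·94990000/1144 = 1.9552625 × 10^13.
Sum = 3.4078371 × 10^13.
SE = √(3.4078371 × 10^13) = 5.8377 × 10^6.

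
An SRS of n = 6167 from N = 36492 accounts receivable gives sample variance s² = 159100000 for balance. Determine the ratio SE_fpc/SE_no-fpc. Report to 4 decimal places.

f = n/N = 6167/36492 = 0.16899594.
SE_no-fpc = √(s²/n) = 160.61944; SE_fpc = √((1−f)s²/n) = 146.41976.
Ratio = √(1−f) = 0.91159424.

0.9116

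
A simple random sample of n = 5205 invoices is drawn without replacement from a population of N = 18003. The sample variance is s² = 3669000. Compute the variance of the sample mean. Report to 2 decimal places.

501.10

Under SRS without replacement, Var(ȳ) = (1 − f)·s²/n with f = n/N = 5205/18003 = 0.28911848.
Var(ȳ) = (1 − 0.28911848)·3669000/5205 = 0.71088152·704.89914 = 501.09977.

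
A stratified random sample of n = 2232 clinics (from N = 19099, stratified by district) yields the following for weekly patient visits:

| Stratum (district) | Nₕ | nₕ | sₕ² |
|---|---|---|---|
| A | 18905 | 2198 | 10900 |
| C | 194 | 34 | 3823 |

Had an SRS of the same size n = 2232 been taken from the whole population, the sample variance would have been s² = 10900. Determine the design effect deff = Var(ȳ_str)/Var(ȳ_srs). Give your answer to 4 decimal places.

Var(ȳ_str) = Σ Wₕ²(1−fₕ)sₕ²/nₕ with Wₕ = Nₕ/19099:
  A: (18905/19099)²·(1−2198/18905)·10900/2198 = 4.2939077
  C: (194/19099)²·(1−34/194)·3823/34 = 0.0095681029
  → Var(ȳ_str) = 4.3034758.
Var(ȳ_srs) = (1 − 2232/19099)·10900/2232 = 4.312802.
deff = 4.3034758 / 4.312802 = 0.9978.

0.9978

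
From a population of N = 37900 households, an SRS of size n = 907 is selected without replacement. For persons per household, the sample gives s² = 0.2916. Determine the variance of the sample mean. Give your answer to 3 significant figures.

Under SRS without replacement, Var(ȳ) = (1 − f)·s²/n with f = n/N = 907/37900 = 0.02393140.
Var(ȳ) = (1 − 0.02393140)·0.2916/907 = 0.97606860·3.2149945 × 10^-4 = 3.1380552 × 10^-4.

3.14 × 10^-4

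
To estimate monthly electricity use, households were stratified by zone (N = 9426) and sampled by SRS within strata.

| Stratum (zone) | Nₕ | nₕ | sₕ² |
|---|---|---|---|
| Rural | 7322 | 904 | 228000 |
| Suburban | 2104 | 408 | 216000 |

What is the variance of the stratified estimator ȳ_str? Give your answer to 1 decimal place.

154.7

Var(ȳ_str) = Σₕ Wₕ²(1 − fₕ)sₕ²/nₕ with Wₕ = Nₕ/N, N = 9426.
Rural: Wₕ = 0.77678761; term = 0.77678761²·(1 − 0.12346353)·228000/904 = 133.39544.
Suburban: Wₕ = 0.22321239; term = 0.22321239²·(1 − 0.19391635)·216000/408 = 21.262303.
Sum = 154.65774.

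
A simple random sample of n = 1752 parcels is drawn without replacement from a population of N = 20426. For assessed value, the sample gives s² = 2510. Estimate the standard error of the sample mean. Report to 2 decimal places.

Under SRS without replacement, Var(ȳ) = (1 − f)·s²/n with f = n/N = 1752/20426 = 0.08577303.
Var(ȳ) = (1 − 0.08577303)·2510/1752 = 0.91422697·1.4326484 = 1.3097658.
SE(ȳ) = √(1.3097658) = 1.14.

1.14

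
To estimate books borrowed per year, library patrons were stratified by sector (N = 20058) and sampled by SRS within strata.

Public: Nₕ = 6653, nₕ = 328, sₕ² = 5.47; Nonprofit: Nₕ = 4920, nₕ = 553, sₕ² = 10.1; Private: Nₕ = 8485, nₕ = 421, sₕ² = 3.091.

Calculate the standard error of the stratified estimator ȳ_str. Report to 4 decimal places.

0.0630

Var(ȳ_str) = Σₕ Wₕ²(1 − fₕ)sₕ²/nₕ with Wₕ = Nₕ/N, N = 20058.
Public: Wₕ = 0.33168810; term = 0.33168810²·(1 − 0.04930107)·5.47/328 = 0.0017442803.
Nonprofit: Wₕ = 0.24528866; term = 0.24528866²·(1 − 0.11239837)·10.1/553 = 9.7536975 × 10^-4.
Private: Wₕ = 0.42302323; term = 0.42302323²·(1 − 0.04961697)·3.091/421 = 0.0012486595.
Sum = 0.0039683096.
SE = √(0.0039683096) = 0.0630.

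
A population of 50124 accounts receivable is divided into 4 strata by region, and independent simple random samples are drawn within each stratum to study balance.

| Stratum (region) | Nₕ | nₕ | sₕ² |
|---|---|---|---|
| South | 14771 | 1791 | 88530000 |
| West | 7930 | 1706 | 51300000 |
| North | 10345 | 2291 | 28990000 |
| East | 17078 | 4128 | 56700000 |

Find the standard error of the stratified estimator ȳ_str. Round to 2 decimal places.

Var(ȳ_str) = Σₕ Wₕ²(1 − fₕ)sₕ²/nₕ with Wₕ = Nₕ/N, N = 50124.
South: Wₕ = 0.29468917; term = 0.29468917²·(1 − 0.12125110)·88530000/1791 = 3772.1419.
West: Wₕ = 0.15820765; term = 0.15820765²·(1 − 0.21513241)·51300000/1706 = 590.73087.
North: Wₕ = 0.20638816; term = 0.20638816²·(1 − 0.22145964)·28990000/2291 = 419.63703.
East: Wₕ = 0.34071503; term = 0.34071503²·(1 − 0.24171449)·56700000/4128 = 1209.0902.
Sum = 5991.6.
SE = √(5991.6) = 77.41.

77.41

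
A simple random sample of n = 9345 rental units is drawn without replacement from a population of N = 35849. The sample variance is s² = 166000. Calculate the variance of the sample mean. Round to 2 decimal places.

13.13

Under SRS without replacement, Var(ȳ) = (1 − f)·s²/n with f = n/N = 9345/35849 = 0.26067673.
Var(ȳ) = (1 − 0.26067673)·166000/9345 = 0.73932327·17.76351 = 13.132976.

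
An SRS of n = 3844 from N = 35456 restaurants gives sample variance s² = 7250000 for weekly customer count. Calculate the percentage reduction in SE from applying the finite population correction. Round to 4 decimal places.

f = n/N = 3844/35456 = 0.10841606.
SE_no-fpc = √(s²/n) = 43.428748; SE_fpc = √((1−f)s²/n) = 41.007041.
Ratio = √(1−f) = 0.94423722. Reduction = 100·(1 − 0.94423722) = 5.5763%.

5.5763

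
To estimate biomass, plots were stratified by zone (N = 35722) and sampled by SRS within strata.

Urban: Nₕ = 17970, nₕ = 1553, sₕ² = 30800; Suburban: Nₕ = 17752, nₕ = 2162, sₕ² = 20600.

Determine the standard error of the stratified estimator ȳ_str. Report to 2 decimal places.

Var(ȳ_str) = Σₕ Wₕ²(1 − fₕ)sₕ²/nₕ with Wₕ = Nₕ/N, N = 35722.
Urban: Wₕ = 0.50305134; term = 0.50305134²·(1 − 0.08642181)·30800/1553 = 4.5851084.
Suburban: Wₕ = 0.49694866; term = 0.49694866²·(1 − 0.12178909)·20600/2162 = 2.0664905.
Sum = 6.6515989.
SE = √(6.6515989) = 2.58.

2.58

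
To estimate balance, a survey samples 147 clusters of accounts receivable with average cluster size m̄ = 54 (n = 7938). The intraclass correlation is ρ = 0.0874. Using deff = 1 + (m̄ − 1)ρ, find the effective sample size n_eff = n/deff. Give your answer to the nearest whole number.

deff = 1 + (54 − 1)·0.0874 = 1 + 4.6322 = 5.6322.
n_eff = 7938 / 5.6322 = 1409.

1409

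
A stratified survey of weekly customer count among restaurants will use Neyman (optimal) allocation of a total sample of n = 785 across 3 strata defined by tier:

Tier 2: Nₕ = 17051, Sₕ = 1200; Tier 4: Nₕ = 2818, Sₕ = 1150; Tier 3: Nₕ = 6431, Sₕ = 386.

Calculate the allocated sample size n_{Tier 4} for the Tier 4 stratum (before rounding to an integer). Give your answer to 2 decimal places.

Neyman allocation: nₕ = n·NₕSₕ / Σⱼ NⱼSⱼ.
Σ NⱼSⱼ = 17051·1200 + 2818·1150 + 6431·386 = 2.6184266 × 10^7.
n_{Tier 4} = 785·2818·1150 / (2.6184266 × 10^7) = 97.16.

97.16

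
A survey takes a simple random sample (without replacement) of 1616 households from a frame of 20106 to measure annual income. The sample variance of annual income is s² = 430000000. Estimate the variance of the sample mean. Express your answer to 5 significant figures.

244700

Under SRS without replacement, Var(ȳ) = (1 − f)·s²/n with f = n/N = 1616/20106 = 0.08037402.
Var(ȳ) = (1 − 0.08037402)·430000000/1616 = 0.91962598·266089.11 = 244702.46.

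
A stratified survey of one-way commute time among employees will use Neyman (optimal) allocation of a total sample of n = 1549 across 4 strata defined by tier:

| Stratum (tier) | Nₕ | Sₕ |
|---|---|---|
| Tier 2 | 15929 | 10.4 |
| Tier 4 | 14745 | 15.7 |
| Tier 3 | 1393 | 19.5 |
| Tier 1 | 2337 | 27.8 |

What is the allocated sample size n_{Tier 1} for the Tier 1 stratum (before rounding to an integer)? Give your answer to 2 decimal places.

205.68

Neyman allocation: nₕ = n·NₕSₕ / Σⱼ NⱼSⱼ.
Σ NⱼSⱼ = 15929·10.4 + 14745·15.7 + 1393·19.5 + 2337·27.8 = 489290.2.
n_{Tier 1} = 1549·2337·27.8 / 489290.2 = 205.68.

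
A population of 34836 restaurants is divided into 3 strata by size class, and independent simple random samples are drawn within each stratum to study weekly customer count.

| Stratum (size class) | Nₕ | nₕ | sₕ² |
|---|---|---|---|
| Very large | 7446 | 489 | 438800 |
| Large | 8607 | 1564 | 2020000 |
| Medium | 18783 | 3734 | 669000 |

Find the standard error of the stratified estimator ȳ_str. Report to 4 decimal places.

Var(ȳ_str) = Σₕ Wₕ²(1 − fₕ)sₕ²/nₕ with Wₕ = Nₕ/N, N = 34836.
Very large: Wₕ = 0.21374440; term = 0.21374440²·(1 − 0.06567284)·438800/489 = 38.304185.
Large: Wₕ = 0.24707199; term = 0.24707199²·(1 − 0.18171256)·2020000/1564 = 64.516017.
Medium: Wₕ = 0.53918360; term = 0.53918360²·(1 − 0.19879678)·669000/3734 = 41.73187.
Sum = 144.55207.
SE = √(144.55207) = 12.0230.

12.0230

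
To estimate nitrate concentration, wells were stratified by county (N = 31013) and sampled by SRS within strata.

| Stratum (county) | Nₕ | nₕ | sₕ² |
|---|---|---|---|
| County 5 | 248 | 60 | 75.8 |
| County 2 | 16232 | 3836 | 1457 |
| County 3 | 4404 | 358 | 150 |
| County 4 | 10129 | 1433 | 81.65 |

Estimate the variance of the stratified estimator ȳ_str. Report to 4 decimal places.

0.0925

Var(ȳ_str) = Σₕ Wₕ²(1 − fₕ)sₕ²/nₕ with Wₕ = Nₕ/N, N = 31013.
County 5: Wₕ = 0.00799665; term = 0.00799665²·(1 − 0.24193548)·75.8/60 = 6.1240669 × 10^-5.
County 2: Wₕ = 0.52339342; term = 0.52339342²·(1 − 0.23632331)·1457/3836 = 0.079459714.
County 3: Wₕ = 0.14200497; term = 0.14200497²·(1 − 0.08128974)·150/358 = 0.0077623615.
County 4: Wₕ = 0.32660497; term = 0.32660497²·(1 − 0.14147497)·81.65/1433 = 0.0052180537.
Sum = 0.09250137.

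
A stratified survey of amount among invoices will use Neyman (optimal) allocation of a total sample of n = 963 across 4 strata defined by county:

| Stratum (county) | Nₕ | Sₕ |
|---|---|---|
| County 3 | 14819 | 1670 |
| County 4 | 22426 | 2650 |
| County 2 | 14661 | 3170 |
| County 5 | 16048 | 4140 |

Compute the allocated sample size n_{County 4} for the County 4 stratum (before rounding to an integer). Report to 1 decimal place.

290.4

Neyman allocation: nₕ = n·NₕSₕ / Σⱼ NⱼSⱼ.
Σ NⱼSⱼ = 14819·1670 + 22426·2650 + 14661·3170 + 16048·4140 = 1.9709072 × 10^8.
n_{County 4} = 963·22426·2650 / (1.9709072 × 10^8) = 290.4.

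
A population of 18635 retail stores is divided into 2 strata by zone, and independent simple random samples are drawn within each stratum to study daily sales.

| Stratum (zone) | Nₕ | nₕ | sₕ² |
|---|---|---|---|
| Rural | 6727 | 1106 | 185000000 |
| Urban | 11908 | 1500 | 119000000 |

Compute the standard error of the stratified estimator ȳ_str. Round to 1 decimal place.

Var(ȳ_str) = Σₕ Wₕ²(1 − fₕ)sₕ²/nₕ with Wₕ = Nₕ/N, N = 18635.
Rural: Wₕ = 0.36098739; term = 0.36098739²·(1 − 0.16441207)·185000000/1106 = 18213.475.
Urban: Wₕ = 0.63901261; term = 0.63901261²·(1 − 0.12596574)·119000000/1500 = 28314.117.
Sum = 46527.592.
SE = √(46527.592) = 215.7.

215.7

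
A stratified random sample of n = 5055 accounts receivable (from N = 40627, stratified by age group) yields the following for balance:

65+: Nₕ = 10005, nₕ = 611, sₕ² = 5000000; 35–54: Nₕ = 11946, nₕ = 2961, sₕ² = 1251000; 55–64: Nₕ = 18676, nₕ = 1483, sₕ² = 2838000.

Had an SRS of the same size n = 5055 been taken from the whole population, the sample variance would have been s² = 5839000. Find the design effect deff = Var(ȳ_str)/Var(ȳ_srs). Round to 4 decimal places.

0.8560

Var(ȳ_str) = Σ Wₕ²(1−fₕ)sₕ²/nₕ with Wₕ = Nₕ/40627:
  65+: (10005/40627)²·(1−611/10005)·5000000/611 = 465.97963
  35–54: (11946/40627)²·(1−2961/11946)·1251000/2961 = 27.474512
  55–64: (18676/40627)²·(1−1483/18676)·2838000/1483 = 372.28648
  → Var(ȳ_str) = 865.74062.
Var(ȳ_srs) = (1 − 5055/40627)·5839000/5055 = 1011.3718.
deff = 865.74062 / 1011.3718 = 0.8560.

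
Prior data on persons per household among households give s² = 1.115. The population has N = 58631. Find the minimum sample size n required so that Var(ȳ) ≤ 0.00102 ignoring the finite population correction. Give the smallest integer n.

1094

Without fpc, n₀ = s²/D = 1.115/0.00102 = 1093.1373.
Rounding up, n = 1094.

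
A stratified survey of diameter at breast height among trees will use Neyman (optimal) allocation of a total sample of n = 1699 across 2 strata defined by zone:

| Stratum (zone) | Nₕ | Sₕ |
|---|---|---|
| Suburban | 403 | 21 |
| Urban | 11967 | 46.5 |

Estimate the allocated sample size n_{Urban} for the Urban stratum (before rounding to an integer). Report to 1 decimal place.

1673.5

Neyman allocation: nₕ = n·NₕSₕ / Σⱼ NⱼSⱼ.
Σ NⱼSⱼ = 403·21 + 11967·46.5 = 564928.5.
n_{Urban} = 1699·11967·46.5 / 564928.5 = 1673.5.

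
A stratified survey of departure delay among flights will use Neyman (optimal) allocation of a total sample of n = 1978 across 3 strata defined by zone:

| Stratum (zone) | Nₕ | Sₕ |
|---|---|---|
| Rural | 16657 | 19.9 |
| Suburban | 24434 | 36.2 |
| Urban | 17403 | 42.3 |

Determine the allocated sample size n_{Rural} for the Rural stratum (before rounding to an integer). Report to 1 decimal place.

335.9

Neyman allocation: nₕ = n·NₕSₕ / Σⱼ NⱼSⱼ.
Σ NⱼSⱼ = 16657·19.9 + 24434·36.2 + 17403·42.3 = 1.952132 × 10^6.
n_{Rural} = 1978·16657·19.9 / (1.952132 × 10^6) = 335.9.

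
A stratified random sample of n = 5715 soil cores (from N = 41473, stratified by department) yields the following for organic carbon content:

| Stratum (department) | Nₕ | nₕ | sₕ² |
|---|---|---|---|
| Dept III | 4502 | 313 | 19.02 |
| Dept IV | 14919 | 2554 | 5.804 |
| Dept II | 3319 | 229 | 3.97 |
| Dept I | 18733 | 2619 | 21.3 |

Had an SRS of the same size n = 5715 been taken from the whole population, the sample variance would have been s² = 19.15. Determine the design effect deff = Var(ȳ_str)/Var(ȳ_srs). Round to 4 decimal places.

Var(ȳ_str) = Σ Wₕ²(1−fₕ)sₕ²/nₕ with Wₕ = Nₕ/41473:
  Dept III: (4502/41473)²·(1−313/4502)·19.02/313 = 6.6627133 × 10^-4
  Dept IV: (14919/41473)²·(1−2554/14919)·5.804/2554 = 2.4373025 × 10^-4
  Dept II: (3319/41473)²·(1−229/3319)·3.97/229 = 1.0336889 × 10^-4
  Dept I: (18733/41473)²·(1−2619/18733)·21.3/2619 = 0.0014273284
  → Var(ȳ_str) = 0.0024406989.
Var(ȳ_srs) = (1 − 5715/41473)·19.15/5715 = 0.0028890849.
deff = 0.0024406989 / 0.0028890849 = 0.8448.

0.8448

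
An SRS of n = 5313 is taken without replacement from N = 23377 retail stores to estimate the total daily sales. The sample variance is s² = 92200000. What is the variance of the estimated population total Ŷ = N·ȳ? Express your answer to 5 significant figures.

7.3281 × 10^12

Var(Ŷ) = N²·Var(ȳ) = N²·(1 − n/N)·s²/n.
f = 5313/23377 = 0.22727467; Var(ȳ) = 0.77272533·92200000/5313 = 13409.613.
Var(Ŷ) = 23377² · 13409.613 = 7.3281407 × 10^12.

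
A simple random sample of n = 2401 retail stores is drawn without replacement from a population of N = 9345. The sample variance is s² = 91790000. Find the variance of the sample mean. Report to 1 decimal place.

28407.5

Under SRS without replacement, Var(ȳ) = (1 − f)·s²/n with f = n/N = 2401/9345 = 0.25692884.
Var(ȳ) = (1 − 0.25692884)·91790000/2401 = 0.74307116·38229.904 = 28407.539.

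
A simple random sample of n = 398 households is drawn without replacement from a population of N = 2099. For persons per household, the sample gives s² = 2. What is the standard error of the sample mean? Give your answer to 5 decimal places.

0.06381

Under SRS without replacement, Var(ȳ) = (1 − f)·s²/n with f = n/N = 398/2099 = 0.18961410.
Var(ȳ) = (1 − 0.18961410)·2/398 = 0.81038590·0.0050251256 = 0.0040722909.
SE(ȳ) = √(0.0040722909) = 0.06381.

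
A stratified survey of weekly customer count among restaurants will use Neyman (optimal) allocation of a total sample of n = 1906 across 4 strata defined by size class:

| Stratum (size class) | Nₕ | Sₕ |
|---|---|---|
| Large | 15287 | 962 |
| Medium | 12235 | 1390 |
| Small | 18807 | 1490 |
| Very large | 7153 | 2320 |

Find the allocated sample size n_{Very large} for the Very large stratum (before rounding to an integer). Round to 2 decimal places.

Neyman allocation: nₕ = n·NₕSₕ / Σⱼ NⱼSⱼ.
Σ NⱼSⱼ = 15287·962 + 12235·1390 + 18807·1490 + 7153·2320 = 7.6330134 × 10^7.
n_{Very large} = 1906·7153·2320 / (7.6330134 × 10^7) = 414.38.

414.38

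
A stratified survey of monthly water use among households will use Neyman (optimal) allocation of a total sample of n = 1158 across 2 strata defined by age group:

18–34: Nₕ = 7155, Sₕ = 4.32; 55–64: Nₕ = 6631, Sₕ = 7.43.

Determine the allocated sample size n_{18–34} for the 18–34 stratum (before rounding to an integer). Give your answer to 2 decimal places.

Neyman allocation: nₕ = n·NₕSₕ / Σⱼ NⱼSⱼ.
Σ NⱼSⱼ = 7155·4.32 + 6631·7.43 = 80177.93.
n_{18–34} = 1158·7155·4.32 / 80177.93 = 446.42.

446.42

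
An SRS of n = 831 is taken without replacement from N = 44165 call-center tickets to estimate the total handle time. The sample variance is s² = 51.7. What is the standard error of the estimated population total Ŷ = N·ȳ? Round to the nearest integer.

10912

Var(Ŷ) = N²·Var(ȳ) = N²·(1 − n/N)·s²/n.
f = 831/44165 = 0.01881580; Var(ȳ) = 0.98118420·51.7/831 = 0.06104359.
Var(Ŷ) = 44165² · 0.06104359 = 1.1906841 × 10^8.
SE(Ŷ) = √(1.1906841 × 10^8) = 10912.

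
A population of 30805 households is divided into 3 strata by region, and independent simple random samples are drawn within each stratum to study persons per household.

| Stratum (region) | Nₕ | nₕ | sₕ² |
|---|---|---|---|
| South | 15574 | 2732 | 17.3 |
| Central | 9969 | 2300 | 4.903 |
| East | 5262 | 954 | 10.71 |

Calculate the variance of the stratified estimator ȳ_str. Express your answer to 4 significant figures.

Var(ȳ_str) = Σₕ Wₕ²(1 − fₕ)sₕ²/nₕ with Wₕ = Nₕ/N, N = 30805.
South: Wₕ = 0.50556728; term = 0.50556728²·(1 − 0.17542057)·17.3/2732 = 0.0013346144.
Central: Wₕ = 0.32361630; term = 0.32361630²·(1 − 0.23071522)·4.903/2300 = 1.7174415 × 10^-4.
East: Wₕ = 0.17081643; term = 0.17081643²·(1 − 0.18129989)·10.71/954 = 2.6817927 × 10^-4.
Sum = 0.0017745378.

0.001775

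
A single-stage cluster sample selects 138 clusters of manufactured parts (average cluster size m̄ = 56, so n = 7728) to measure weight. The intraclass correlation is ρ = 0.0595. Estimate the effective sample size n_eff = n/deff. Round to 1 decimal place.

1808.8

deff = 1 + (56 − 1)·0.0595 = 1 + 3.2725 = 4.2725.
n_eff = 7728 / 4.2725 = 1808.8.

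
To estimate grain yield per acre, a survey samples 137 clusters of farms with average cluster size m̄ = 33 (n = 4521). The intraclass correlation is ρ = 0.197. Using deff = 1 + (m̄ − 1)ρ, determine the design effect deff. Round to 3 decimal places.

7.304

deff = 1 + (33 − 1)·0.197 = 1 + 6.304 = 7.304.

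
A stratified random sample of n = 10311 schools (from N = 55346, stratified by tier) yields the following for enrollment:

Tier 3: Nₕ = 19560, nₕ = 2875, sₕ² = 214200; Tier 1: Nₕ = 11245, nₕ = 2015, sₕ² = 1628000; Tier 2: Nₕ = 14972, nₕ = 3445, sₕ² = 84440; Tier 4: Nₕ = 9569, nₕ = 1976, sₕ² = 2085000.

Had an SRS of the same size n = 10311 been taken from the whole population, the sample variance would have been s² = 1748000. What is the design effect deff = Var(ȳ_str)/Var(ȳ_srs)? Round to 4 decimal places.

0.4474

Var(ȳ_str) = Σ Wₕ²(1−fₕ)sₕ²/nₕ with Wₕ = Nₕ/55346:
  Tier 3: (19560/55346)²·(1−2875/19560)·214200/2875 = 7.937874
  Tier 1: (11245/55346)²·(1−2015/11245)·1628000/2015 = 27.375877
  Tier 2: (14972/55346)²·(1−3445/14972)·84440/3445 = 1.3809649
  Tier 4: (9569/55346)²·(1−1976/9569)·2085000/1976 = 25.028026
  → Var(ȳ_str) = 61.722742.
Var(ȳ_srs) = (1 − 10311/55346)·1748000/10311 = 137.94456.
deff = 61.722742 / 137.94456 = 0.4474.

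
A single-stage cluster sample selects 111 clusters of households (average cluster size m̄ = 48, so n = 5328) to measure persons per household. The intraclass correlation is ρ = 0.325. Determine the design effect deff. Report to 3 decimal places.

deff = 1 + (48 − 1)·0.325 = 1 + 15.275 = 16.275.

16.275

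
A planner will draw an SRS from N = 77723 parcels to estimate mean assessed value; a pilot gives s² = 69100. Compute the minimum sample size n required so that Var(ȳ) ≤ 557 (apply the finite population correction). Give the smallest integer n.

Without fpc, n₀ = s²/D = 69100/557 = 124.0575.
With fpc, (1 − n/N)·s²/n ≤ D requires n ≥ n₀/(1 + n₀/N) = 124.0575/(1 + 124.0575/77723) = 123.8598.
Rounding up, n = 124.

124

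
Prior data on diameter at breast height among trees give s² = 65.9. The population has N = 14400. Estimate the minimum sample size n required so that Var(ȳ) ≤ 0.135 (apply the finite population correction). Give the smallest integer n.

Without fpc, n₀ = s²/D = 65.9/0.135 = 488.1481.
With fpc, (1 − n/N)·s²/n ≤ D requires n ≥ n₀/(1 + n₀/N) = 488.1481/(1 + 488.1481/14400) = 472.1428.
Rounding up, n = 473.

473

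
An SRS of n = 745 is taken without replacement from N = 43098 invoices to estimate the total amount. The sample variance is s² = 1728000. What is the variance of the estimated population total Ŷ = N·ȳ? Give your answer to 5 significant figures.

4.2338 × 10^12

Var(Ŷ) = N²·Var(ȳ) = N²·(1 − n/N)·s²/n.
f = 745/43098 = 0.01728618; Var(ȳ) = 0.98271382·1728000/745 = 2279.3684.
Var(Ŷ) = 43098² · 2279.3684 = 4.2337846 × 10^12.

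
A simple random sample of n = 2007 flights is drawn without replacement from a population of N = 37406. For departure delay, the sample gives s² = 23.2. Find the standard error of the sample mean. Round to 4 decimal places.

Under SRS without replacement, Var(ȳ) = (1 − f)·s²/n with f = n/N = 2007/37406 = 0.05365449.
Var(ȳ) = (1 − 0.05365449)·23.2/2007 = 0.94634551·0.011559542 = 0.01093932.
SE(ȳ) = √(0.01093932) = 0.1046.

0.1046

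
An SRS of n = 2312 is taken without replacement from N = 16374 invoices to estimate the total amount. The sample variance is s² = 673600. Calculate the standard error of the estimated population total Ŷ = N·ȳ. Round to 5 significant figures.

Var(Ŷ) = N²·Var(ȳ) = N²·(1 − n/N)·s²/n.
f = 2312/16374 = 0.14119946; Var(ȳ) = 0.85880054·673600/2312 = 250.21109.
Var(Ŷ) = 16374² · 250.21109 = 6.7083564 × 10^10.
SE(Ŷ) = √(6.7083564 × 10^10) = 259000.

259000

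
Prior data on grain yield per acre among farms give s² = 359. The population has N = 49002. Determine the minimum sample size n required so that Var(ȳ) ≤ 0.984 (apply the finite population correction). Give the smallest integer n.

Without fpc, n₀ = s²/D = 359/0.984 = 364.8374.
With fpc, (1 − n/N)·s²/n ≤ D requires n ≥ n₀/(1 + n₀/N) = 364.8374/(1 + 364.8374/49002) = 362.1411.
Rounding up, n = 363.

363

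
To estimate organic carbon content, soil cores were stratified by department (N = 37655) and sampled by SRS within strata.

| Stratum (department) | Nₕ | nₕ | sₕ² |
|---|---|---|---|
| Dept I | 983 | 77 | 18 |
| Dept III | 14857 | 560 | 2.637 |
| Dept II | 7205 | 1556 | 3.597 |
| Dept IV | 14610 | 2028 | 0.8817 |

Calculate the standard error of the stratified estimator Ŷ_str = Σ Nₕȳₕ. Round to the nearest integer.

1176

Var(Ŷ_str) = Σₕ Nₕ²(1 − fₕ)sₕ²/nₕ.
Dept I: 983²·(1 − 77/983)·18/77 = 208191.74.
Dept III: 14857²·(1 − 560/14857)·2.637/560 = 1.000226 × 10^6.
Dept II: 7205²·(1 − 1556/7205)·3.597/1556 = 94088.47.
Dept IV: 14610²·(1 − 2028/14610)·0.8817/2028 = 79919.505.
Sum = 1.3824257 × 10^6.
SE = √(1.3824257 × 10^6) = 1176.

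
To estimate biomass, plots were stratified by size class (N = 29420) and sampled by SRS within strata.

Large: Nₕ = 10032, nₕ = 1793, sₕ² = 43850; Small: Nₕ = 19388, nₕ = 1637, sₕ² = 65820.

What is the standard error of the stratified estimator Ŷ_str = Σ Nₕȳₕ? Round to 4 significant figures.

Var(Ŷ_str) = Σₕ Nₕ²(1 − fₕ)sₕ²/nₕ.
Large: 10032²·(1 − 1793/10032)·43850/1793 = 2.0213957 × 10^9.
Small: 19388²·(1 − 1637/19388)·65820/1637 = 1.3837736 × 10^10.
Sum = 1.5859132 × 10^10.
SE = √(1.5859132 × 10^10) = 125900.

125900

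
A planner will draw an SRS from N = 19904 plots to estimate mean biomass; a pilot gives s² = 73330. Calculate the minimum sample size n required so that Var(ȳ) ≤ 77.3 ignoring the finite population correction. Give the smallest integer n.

Without fpc, n₀ = s²/D = 73330/77.3 = 948.6417.
Rounding up, n = 949.

949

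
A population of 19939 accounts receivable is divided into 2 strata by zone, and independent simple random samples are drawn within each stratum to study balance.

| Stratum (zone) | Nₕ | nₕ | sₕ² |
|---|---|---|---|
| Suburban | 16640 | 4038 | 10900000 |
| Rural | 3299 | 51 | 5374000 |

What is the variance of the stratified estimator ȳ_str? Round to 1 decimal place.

4263.8

Var(ȳ_str) = Σₕ Wₕ²(1 − fₕ)sₕ²/nₕ with Wₕ = Nₕ/N, N = 19939.
Suburban: Wₕ = 0.83454536; term = 0.83454536²·(1 − 0.24266827)·10900000/4038 = 1423.791.
Rural: Wₕ = 0.16545464; term = 0.16545464²·(1 − 0.01545923)·5374000/51 = 2840.0048.
Sum = 4263.7958.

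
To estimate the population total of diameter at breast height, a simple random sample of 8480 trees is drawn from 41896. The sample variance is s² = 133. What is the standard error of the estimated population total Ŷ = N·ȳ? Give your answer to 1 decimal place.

4685.9

Var(Ŷ) = N²·Var(ȳ) = N²·(1 − n/N)·s²/n.
f = 8480/41896 = 0.20240596; Var(ȳ) = 0.79759404·133/8480 = 0.012509435.
Var(Ŷ) = 41896² · 0.012509435 = 2.1957496 × 10^7.
SE(Ŷ) = √(2.1957496 × 10^7) = 4685.9.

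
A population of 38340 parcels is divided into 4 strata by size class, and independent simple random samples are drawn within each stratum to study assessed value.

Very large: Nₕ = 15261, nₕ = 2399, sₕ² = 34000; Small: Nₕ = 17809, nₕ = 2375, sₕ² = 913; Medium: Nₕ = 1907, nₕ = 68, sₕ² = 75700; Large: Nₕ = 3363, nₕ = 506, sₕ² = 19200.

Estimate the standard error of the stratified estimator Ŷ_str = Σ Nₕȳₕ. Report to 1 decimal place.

84594.4

Var(Ŷ_str) = Σₕ Nₕ²(1 − fₕ)sₕ²/nₕ.
Very large: 15261²·(1 − 2399/15261)·34000/2399 = 2.7818914 × 10^9.
Small: 17809²·(1 − 2375/17809)·913/2375 = 1.0566355 × 10^8.
Medium: 1907²·(1 − 68/1907)·75700/68 = 3.9040861 × 10^9.
Large: 3363²·(1 − 506/3363)·19200/506 = 3.6457578 × 10^8.
Sum = 7.1562168 × 10^9.
SE = √(7.1562168 × 10^9) = 84594.4.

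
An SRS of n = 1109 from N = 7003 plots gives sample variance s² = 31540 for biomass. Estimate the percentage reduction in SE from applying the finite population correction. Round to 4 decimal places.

8.2591

f = n/N = 1109/7003 = 0.15836070.
SE_no-fpc = √(s²/n) = 5.33292; SE_fpc = √((1−f)s²/n) = 4.8924689.
Ratio = √(1−f) = 0.91740901. Reduction = 100·(1 − 0.91740901) = 8.2591%.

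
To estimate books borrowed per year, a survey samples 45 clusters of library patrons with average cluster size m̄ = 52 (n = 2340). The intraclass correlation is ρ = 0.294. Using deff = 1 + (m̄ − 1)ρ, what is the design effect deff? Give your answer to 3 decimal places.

15.994

deff = 1 + (52 − 1)·0.294 = 1 + 14.994 = 15.994.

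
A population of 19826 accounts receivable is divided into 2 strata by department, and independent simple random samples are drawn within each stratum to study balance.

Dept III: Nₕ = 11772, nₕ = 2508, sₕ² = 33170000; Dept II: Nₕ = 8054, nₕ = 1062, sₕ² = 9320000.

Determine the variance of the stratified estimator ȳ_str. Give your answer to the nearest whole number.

Var(ȳ_str) = Σₕ Wₕ²(1 − fₕ)sₕ²/nₕ with Wₕ = Nₕ/N, N = 19826.
Dept III: Wₕ = 0.59376576; term = 0.59376576²·(1 − 0.21304791)·33170000/2508 = 3669.4125.
Dept II: Wₕ = 0.40623424; term = 0.40623424²·(1 − 0.13185995)·9320000/1062 = 1257.2865.
Sum = 4926.699.

4927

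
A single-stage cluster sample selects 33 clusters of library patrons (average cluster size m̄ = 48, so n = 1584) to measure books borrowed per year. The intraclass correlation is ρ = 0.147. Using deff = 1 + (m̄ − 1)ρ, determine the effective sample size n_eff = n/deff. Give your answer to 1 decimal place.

deff = 1 + (48 − 1)·0.147 = 1 + 6.909 = 7.909.
n_eff = 1584 / 7.909 = 200.3.

200.3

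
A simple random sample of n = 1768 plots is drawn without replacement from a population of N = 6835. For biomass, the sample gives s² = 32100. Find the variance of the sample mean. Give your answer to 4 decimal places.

13.4597

Under SRS without replacement, Var(ȳ) = (1 − f)·s²/n with f = n/N = 1768/6835 = 0.25866862.
Var(ȳ) = (1 − 0.25866862)·32100/1768 = 0.74133138·18.156109 = 13.459693.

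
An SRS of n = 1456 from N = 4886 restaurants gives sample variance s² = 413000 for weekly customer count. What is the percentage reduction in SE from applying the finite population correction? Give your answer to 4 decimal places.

f = n/N = 1456/4886 = 0.29799427.
SE_no-fpc = √(s²/n) = 16.842026; SE_fpc = √((1−f)s²/n) = 14.111223.
Ratio = √(1−f) = 0.83785782. Reduction = 100·(1 − 0.83785782) = 16.2142%.

16.2142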